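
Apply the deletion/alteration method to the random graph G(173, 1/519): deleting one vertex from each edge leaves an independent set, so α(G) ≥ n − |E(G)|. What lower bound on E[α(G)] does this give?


E[|E(G)|] = C(173, 2)·p = 14878 · (1/519) = 86/3.
E[α(G)] ≥ n − E[|E(G)|] = 173 − 86/3 = 433/3.
Numerically: ≈ 144.333333.
(This is only a lower bound; the true E[α(G)] may be larger.)

E[α(G)] ≥ 433/3 ≈ 144.333333.


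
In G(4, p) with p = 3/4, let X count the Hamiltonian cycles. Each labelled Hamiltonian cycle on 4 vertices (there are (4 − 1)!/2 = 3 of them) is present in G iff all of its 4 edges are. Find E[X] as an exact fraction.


K_4 has (4 − 1)!/2 = 3 labelled Hamiltonian cycles.
For each such Hamiltonian cycle H, let X_H = 1 if all 4 edges of H are present in G. Then P[X_H = 1] = p^{4} = (3/4)^{4} = 81/256.
By linearity: E[X] = Σ_H E[X_H] = 3 · p^{4} = 3 · 81/256 = 243/256.
Numerically: E[X] ≈ 0.94922.

E[X] = 3 · (3/4)^{4} = 243/256 ≈ 0.94922.


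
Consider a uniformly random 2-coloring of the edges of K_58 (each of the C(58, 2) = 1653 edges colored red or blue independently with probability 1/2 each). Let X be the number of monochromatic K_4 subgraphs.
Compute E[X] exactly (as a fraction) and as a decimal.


Let X = Σ_S X_S over the C(58, 4) = 424270 subsets S of size 4, where X_S = 1 if the K_4 on S is monochromatic.
For a fixed S, the K_4 on S has C(4, 2) = 6 edges. P[all 6 edges red] = (1/2)^6, and likewise for blue, so P[monochromatic] = 2·(1/2)^6 = 2^{1 − 6} = 1/32.
By linearity: E[X] = C(58, 4) · 2^{1 − 6} = 424270 · 1/32 = 212135/16.
Numerically: E[X] ≈ 13258.4375.

E[X] = C(58,4)·2^(1−C(4,2)) = 212135/16 ≈ 13258.4375.


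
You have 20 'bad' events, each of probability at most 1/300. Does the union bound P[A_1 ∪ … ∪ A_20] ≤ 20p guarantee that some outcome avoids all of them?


Union bound: P[∪_{i=1}^{20} A_i] ≤ Σ_i P[A_i] ≤ 20·p = 20·(1/300) = 1/15.
Numerically: 1/15 ≈ 0.0667.
Is 1/15 < 1? YES.
Since P[∪ A_i] ≤ 1/15 < 1, the complement has P[∩ A_i^c] ≥ 1 − 1/15 = 14/15 > 0, so some outcome avoids every A_i.

20·p = 1/15 ≈ 0.0667; existence CERTIFIED by the union bound.


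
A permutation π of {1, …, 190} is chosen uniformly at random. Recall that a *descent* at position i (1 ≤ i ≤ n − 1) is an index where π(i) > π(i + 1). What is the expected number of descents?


Write X = Σ X_I over i = 1, …, 189, with X_I the indicator of one descent.
There are 189 indicators.
For each fixed i, the pair (π(i), π(i+1)) is a uniformly random ordered pair of distinct values from {1, …, 190}; by symmetry P[π(i) > π(i+1)] = 1/2.
By linearity: E[X] = 189 · (1/2) = (190 − 1) · (1/2) = 189/2 ≈ 94.500.

E[X] = 189/2 = 94.500.


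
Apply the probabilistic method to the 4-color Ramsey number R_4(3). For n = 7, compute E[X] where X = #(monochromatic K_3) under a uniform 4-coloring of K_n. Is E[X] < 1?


E[X] = C(7, 3) · 4^{1 − 3} = 35 · 4^{−2} = 35/16.
As a reduced fraction: E[X] = 35/16 ≈ 2.1875.
Is E[X] < 1? NO.
Since E[X] ≥ 1, the first-moment bound is inconclusive at n = 7; it does NOT by itself certify R_4(3) > 7.

E[X] = 35/16 ≈ 2.1875; E[X] ≥ 1; first-moment method inconclusive here.


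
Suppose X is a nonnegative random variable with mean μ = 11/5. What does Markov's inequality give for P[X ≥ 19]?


μ = E[X] = 11/5, a = 19.
Markov: P[X ≥ 19] ≤ μ/a = (11/5)/19 = 11/95.
Numerically: ≈ 0.116.
(Since a = 19 > μ = 2.200, the bound 11/95 is < 1 and informative.)

P[X ≥ 19] ≤ 11/95 ≈ 0.116.


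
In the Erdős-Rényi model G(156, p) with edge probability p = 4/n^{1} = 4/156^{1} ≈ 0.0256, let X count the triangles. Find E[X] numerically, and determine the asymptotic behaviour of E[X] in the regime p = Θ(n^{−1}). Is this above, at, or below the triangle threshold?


Number of potential triangles: C(156, 3) = 620620.
Each occurs with probability p³ ≈ (0.0256)³ ≈ 1.68580e-05.
By linearity: E[X] = C(156, 3)·p³ ≈ 620620 · 1.68580e-05 ≈ 10.462.
Here α = 1, so p = 4/n is exactly at the triangle threshold p ~ 1/n. Asymptotically E[X] → c³/6 = 4³/6 = 32/3 ≈ 10.667, a bounded constant. In this regime the triangle count is asymptotically Poisson(c³/6).

E[X] ≈ 10.462; in regime p = Θ(1/n^{1}) E[X] stays bounded (at the triangle threshold p ~ 1/n).


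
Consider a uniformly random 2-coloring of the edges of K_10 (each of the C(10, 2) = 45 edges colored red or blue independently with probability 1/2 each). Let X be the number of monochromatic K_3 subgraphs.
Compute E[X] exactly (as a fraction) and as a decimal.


Let X = Σ_S X_S over the C(10, 3) = 120 subsets S of size 3, where X_S = 1 if the K_3 on S is monochromatic.
For a fixed S, the K_3 on S has C(3, 2) = 3 edges. P[all 3 edges red] = (1/2)^3, and likewise for blue, so P[monochromatic] = 2·(1/2)^3 = 2^{1 − 3} = 1/4.
Summing: E[X] = C(10, 3) · 2^{1 − 3} = 120 · 1/4 = 30.
Numerically: E[X] ≈ 30.00000.

E[X] = C(10,3)·2^(1−C(3,2)) = 30 ≈ 30.00000.


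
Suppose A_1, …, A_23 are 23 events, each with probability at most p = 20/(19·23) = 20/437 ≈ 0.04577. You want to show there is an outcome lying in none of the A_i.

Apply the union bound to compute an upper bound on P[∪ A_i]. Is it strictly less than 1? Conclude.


Union bound: P[∪_{i=1}^{23} A_i] ≤ Σ_i P[A_i] ≤ 23·p = 23·(20/437) = 20/19.
Numerically: 20/19 ≈ 1.05263.
Is 20/19 < 1? NO.
Since the bound 20/19 is ≥ 1, the union bound is uninformative here; it does NOT by itself certify existence.

23·p = 20/19 ≈ 1.05263; existence NOT certified by the union bound.


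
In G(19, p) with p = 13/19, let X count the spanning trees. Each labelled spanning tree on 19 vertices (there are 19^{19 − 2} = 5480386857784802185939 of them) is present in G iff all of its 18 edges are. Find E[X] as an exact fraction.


K_19 has 19^{19 − 2} = 5480386857784802185939 labelled spanning trees.
For each such spanning tree H, let X_H = 1 if all 18 edges of H are present in G. Then P[X_H = 1] = p^{18} = (13/19)^{18} = 112455406951957393129/104127350297911241532841.
By linearity of expectation: E[X] = Σ_H E[X_H] = 5480386857784802185939 · p^{18} = 5480386857784802185939 · 112455406951957393129/104127350297911241532841 = 112455406951957393129/19.
Numerically: E[X] ≈ 5.92e+18.

E[X] = 5480386857784802185939 · (13/19)^{18} = 112455406951957393129/19 ≈ 5.92e+18.


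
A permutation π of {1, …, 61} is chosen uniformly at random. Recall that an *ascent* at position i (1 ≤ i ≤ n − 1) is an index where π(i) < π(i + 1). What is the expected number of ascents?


Write X = Σ X_I over i = 1, …, 60, with X_I the indicator of one ascent.
There are 60 indicators.
For each fixed i, the pair (π(i), π(i+1)) is a uniformly random ordered pair of distinct values from {1, …, 61}; by symmetry P[π(i) < π(i+1)] = 1/2.
By linearity: E[X] = 60 · (1/2) = (61 − 1) · (1/2) = 30 ≈ 30.000000.

E[X] = 30 = 30.000000.


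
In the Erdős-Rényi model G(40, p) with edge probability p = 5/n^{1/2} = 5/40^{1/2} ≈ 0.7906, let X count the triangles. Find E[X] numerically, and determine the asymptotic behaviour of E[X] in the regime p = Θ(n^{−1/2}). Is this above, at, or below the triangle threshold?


Number of potential triangles: C(40, 3) = 9880.
Each occurs with probability p³ ≈ (0.7906)³ ≈ 4.941059e-01.
By linearity: E[X] = C(40, 3)·p³ ≈ 9880 · 4.941059e-01 ≈ 4881.7661.
Since α = 1/2 < 1, p = c/n^{1/2} ≫ 1/n is above the triangle threshold p ~ 1/n. Asymptotically E[X] ~ (c³/6)·n^{3(1−α)} = (5³/6)·n^{1.5} → ∞; triangles are abundant w.h.p.

E[X] ≈ 4881.7661; in regime p = Θ(1/n^{1/2}) E[X] diverges (above the triangle threshold p ~ 1/n).


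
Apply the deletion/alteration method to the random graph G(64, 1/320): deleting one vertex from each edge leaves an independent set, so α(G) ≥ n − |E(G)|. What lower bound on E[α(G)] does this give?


E[|E(G)|] = C(64, 2)·p = 2016 · (1/320) = 63/10.
E[α(G)] ≥ n − E[|E(G)|] = 64 − 63/10 = 577/10.
Numerically: ≈ 57.70000.
(This is only a lower bound; the true E[α(G)] may be larger.)

E[α(G)] ≥ 577/10 ≈ 57.70000.


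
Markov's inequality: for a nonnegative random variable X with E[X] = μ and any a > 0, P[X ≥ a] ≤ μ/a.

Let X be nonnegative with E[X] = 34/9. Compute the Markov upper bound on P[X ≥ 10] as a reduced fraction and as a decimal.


μ = E[X] = 34/9, a = 10.
Markov: P[X ≥ 10] ≤ μ/a = (34/9)/10 = 17/45.
Numerically: ≈ 0.3778.
(Since a = 10 > μ = 3.7778, the bound 17/45 is < 1 and informative.)

P[X ≥ 10] ≤ 17/45 ≈ 0.3778.


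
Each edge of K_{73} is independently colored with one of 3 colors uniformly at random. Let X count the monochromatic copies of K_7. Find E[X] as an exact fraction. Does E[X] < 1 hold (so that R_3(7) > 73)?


E[X] = C(73, 7) · 3^{1 − 21} = 1629348612 · 3^{−20} = 1629348612/3486784401.
As a reduced fraction: E[X] = 543116204/1162261467 ≈ 0.4672926.
Is E[X] < 1? YES.
Since E[X] < 1, there exists a 3-coloring of K_{73} with no monochromatic K_7; hence R_3(7) > 73.

E[X] = 543116204/1162261467 ≈ 0.4672926; E[X] < 1, so R_3(7) > 73.


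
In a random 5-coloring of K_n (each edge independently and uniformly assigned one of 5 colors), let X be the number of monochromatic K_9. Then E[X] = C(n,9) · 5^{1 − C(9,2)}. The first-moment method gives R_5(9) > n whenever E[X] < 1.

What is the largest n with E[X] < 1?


We need C(n, 9) · 5^{1 − 36} < 1, i.e. C(n, 9) < 5^{36 − 1} = 2910383045673370361328125.
Check values of n near the boundary:
  n = 2170: C(2170, 9) = 2891746779868845075610510; 2891746779868845075610510 < 2910383045673370361328125? YES
  n = 2171: C(2171, 9) = 2903784578674959601827205; 2903784578674959601827205 < 2910383045673370361328125? YES
  n = 2172: C(2172, 9) = 2915866900084148060642020; 2915866900084148060642020 < 2910383045673370361328125? NO
  n = 2173: C(2173, 9) = 2927993888115921319674265; 2927993888115921319674265 < 2910383045673370361328125? NO
The largest n with C(n, 9) < 2910383045673370361328125 is n = 2171 (where E[X] = 580756915734991920365441/582076609134674072265625 ≈ 0.99773). Hence R_5(9) > 2171, i.e. R_5(9) ≥ 2172.

Largest n = 2171; hence R_5(9) > 2171.


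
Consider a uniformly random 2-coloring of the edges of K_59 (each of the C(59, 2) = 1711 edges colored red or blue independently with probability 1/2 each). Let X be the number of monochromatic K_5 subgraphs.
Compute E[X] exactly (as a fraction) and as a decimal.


Let X = Σ_S X_S over the C(59, 5) = 5006386 subsets S of size 5, where X_S = 1 if the K_5 on S is monochromatic.
For a fixed S, the K_5 on S has C(5, 2) = 10 edges. P[all 10 edges red] = (1/2)^10, and likewise for blue, so P[monochromatic] = 2·(1/2)^10 = 2^{1 − 10} = 1/512.
By linearity of expectation: E[X] = C(59, 5) · 2^{1 − 10} = 5006386 · 1/512 = 2503193/256.
Numerically: E[X] ≈ 9778.0977.

E[X] = C(59,5)·2^(1−C(5,2)) = 2503193/256 ≈ 9778.0977.


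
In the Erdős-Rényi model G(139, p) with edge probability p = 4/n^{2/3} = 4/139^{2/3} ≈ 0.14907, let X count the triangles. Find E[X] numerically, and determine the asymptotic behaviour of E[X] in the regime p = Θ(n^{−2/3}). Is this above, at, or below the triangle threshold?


Number of potential triangles: C(139, 3) = 437989.
Each occurs with probability p³ ≈ (0.14907)³ ≈ 3.3124579e-03.
By linearity: E[X] = C(139, 3)·p³ ≈ 437989 · 3.3124579e-03 ≈ 1450.82014.
Since α = 2/3 < 1, p = c/n^{2/3} ≫ 1/n is above the triangle threshold p ~ 1/n. Asymptotically E[X] ~ (c³/6)·n^{3(1−α)} = (4³/6)·n^{1} → ∞; triangles are abundant w.h.p.

E[X] ≈ 1450.82014; in regime p = Θ(1/n^{2/3}) E[X] diverges (above the triangle threshold p ~ 1/n).


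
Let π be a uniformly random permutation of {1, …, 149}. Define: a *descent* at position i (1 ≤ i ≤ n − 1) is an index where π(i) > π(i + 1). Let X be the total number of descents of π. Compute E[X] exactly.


Write X = Σ X_I over i = 1, …, 148, with X_I the indicator of one descent.
There are 148 indicators.
For each fixed i, the pair (π(i), π(i+1)) is a uniformly random ordered pair of distinct values from {1, …, 149}; by symmetry P[π(i) > π(i+1)] = 1/2.
By linearity: E[X] = 148 · (1/2) = (149 − 1) · (1/2) = 74 ≈ 74.000000.

E[X] = 74 = 74.000000.


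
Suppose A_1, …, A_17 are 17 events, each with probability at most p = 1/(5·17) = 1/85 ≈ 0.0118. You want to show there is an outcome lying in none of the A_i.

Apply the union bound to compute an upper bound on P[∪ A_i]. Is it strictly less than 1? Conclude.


Union bound: P[∪_{i=1}^{17} A_i] ≤ Σ_i P[A_i] ≤ 17·p = 17·(1/85) = 1/5.
Numerically: 1/5 ≈ 0.2000.
Is 1/5 < 1? YES.
Since P[∪ A_i] ≤ 1/5 < 1, the complement has P[∩ A_i^c] ≥ 1 − 1/5 = 4/5 > 0, so some outcome avoids every A_i.

17·p = 1/5 ≈ 0.2000; existence CERTIFIED by the union bound.


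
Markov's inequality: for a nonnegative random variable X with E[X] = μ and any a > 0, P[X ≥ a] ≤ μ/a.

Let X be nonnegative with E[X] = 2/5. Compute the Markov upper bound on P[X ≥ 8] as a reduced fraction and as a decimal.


μ = E[X] = 2/5, a = 8.
Markov: P[X ≥ 8] ≤ μ/a = (2/5)/8 = 1/20.
Numerically: ≈ 0.0500.
(Since a = 8 > μ = 0.4000, the bound 1/20 is < 1 and informative.)

P[X ≥ 8] ≤ 1/20 ≈ 0.0500.


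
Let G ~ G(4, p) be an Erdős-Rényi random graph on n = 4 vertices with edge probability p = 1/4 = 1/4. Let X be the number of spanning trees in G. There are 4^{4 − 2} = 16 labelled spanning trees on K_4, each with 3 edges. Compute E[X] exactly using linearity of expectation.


K_4 has 4^{4 − 2} = 16 labelled spanning trees.
For each such spanning tree H, let X_H = 1 if all 3 edges of H are present in G. Then P[X_H = 1] = p^{3} = (1/4)^{3} = 1/64.
Summing the indicators: E[X] = Σ_H E[X_H] = 16 · p^{3} = 16 · 1/64 = 1/4.
Numerically: E[X] ≈ 0.25.

E[X] = 16 · (1/4)^{3} = 1/4 ≈ 0.25.


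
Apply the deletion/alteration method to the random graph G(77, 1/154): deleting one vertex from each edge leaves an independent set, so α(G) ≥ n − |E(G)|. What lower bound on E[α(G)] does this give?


E[|E(G)|] = C(77, 2)·p = 2926 · (1/154) = 19.
E[α(G)] ≥ n − E[|E(G)|] = 77 − 19 = 58.
Numerically: ≈ 58.00000.
(This is only a lower bound; the true E[α(G)] may be larger.)

E[α(G)] ≥ 58 ≈ 58.00000.


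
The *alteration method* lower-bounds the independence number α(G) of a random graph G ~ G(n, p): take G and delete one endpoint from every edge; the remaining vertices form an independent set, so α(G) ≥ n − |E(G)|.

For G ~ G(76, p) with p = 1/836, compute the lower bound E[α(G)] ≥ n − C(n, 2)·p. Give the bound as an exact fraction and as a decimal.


E[|E(G)|] = C(76, 2)·p = 2850 · (1/836) = 75/22.
E[α(G)] ≥ n − E[|E(G)|] = 76 − 75/22 = 1597/22.
Numerically: ≈ 72.590909.
(This is only a lower bound; the true E[α(G)] may be larger.)

E[α(G)] ≥ 1597/22 ≈ 72.590909.


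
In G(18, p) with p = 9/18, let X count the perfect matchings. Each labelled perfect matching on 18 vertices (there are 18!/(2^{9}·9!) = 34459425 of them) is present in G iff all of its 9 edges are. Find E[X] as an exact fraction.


K_18 has 18!/(2^{9}·9!) = 34459425 labelled perfect matchings.
For each such perfect matching H, let X_H = 1 if all 9 edges of H are present in G. Then P[X_H = 1] = p^{9} = (1/2)^{9} = 1/512.
Summing the indicators: E[X] = Σ_H E[X_H] = 34459425 · p^{9} = 34459425 · 1/512 = 34459425/512.
Numerically: E[X] ≈ 67304.

E[X] = 34459425 · (1/2)^{9} = 34459425/512 ≈ 67304.


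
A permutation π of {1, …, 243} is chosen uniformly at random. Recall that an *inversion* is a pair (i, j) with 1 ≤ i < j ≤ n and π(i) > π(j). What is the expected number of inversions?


Write X = Σ X_I over the C(243, 2) = 29403 pairs i < j, with X_I the indicator of one inversion.
There are 29403 indicators.
For each fixed pair i < j, the values π(i) and π(j) are two distinct elements of {1, …, 243} in uniformly random order; by symmetry P[π(i) > π(j)] = 1/2.
By linearity: E[X] = 29403 · (1/2) = C(243, 2) · (1/2) = 29403/2 = 29403/2 ≈ 14701.5000.

E[X] = 29403/2 = 14701.5000.


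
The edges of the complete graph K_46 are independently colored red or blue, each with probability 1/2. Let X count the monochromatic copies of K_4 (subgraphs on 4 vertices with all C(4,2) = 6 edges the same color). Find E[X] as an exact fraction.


Let X = Σ_S X_S over the C(46, 4) = 163185 subsets S of size 4, where X_S = 1 if the K_4 on S is monochromatic.
For a fixed S, the K_4 on S has C(4, 2) = 6 edges. P[all 6 edges red] = (1/2)^6, and likewise for blue, so P[monochromatic] = 2·(1/2)^6 = 2^{1 − 6} = 1/32.
By linearity of expectation: E[X] = C(46, 4) · 2^{1 − 6} = 163185 · 1/32 = 163185/32.
Numerically: E[X] ≈ 5099.531250.

E[X] = C(46,4)·2^(1−C(4,2)) = 163185/32 ≈ 5099.531250.


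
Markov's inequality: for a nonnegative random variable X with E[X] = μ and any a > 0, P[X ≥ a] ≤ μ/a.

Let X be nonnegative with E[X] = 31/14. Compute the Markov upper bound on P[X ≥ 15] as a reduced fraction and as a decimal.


μ = E[X] = 31/14, a = 15.
Markov: P[X ≥ 15] ≤ μ/a = (31/14)/15 = 31/210.
Numerically: ≈ 0.1476.
(Since a = 15 > μ = 2.2143, the bound 31/210 is < 1 and informative.)

P[X ≥ 15] ≤ 31/210 ≈ 0.1476.


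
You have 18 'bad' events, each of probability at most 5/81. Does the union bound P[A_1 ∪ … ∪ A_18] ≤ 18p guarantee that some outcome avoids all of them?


Union bound: P[∪_{i=1}^{18} A_i] ≤ Σ_i P[A_i] ≤ 18·p = 18·(5/81) = 10/9.
Numerically: 10/9 ≈ 1.111.
Is 10/9 < 1? NO.
Since the bound 10/9 is ≥ 1, the union bound is uninformative here; it does NOT by itself certify existence.

18·p = 10/9 ≈ 1.111; existence NOT certified by the union bound.


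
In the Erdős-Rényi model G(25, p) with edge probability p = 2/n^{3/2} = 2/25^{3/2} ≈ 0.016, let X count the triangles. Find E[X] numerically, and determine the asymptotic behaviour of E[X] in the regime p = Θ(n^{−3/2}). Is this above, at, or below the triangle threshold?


Number of potential triangles: C(25, 3) = 2300.
Each occurs with probability p³ ≈ (0.016)³ ≈ 4.096000e-06.
By linearity: E[X] = C(25, 3)·p³ ≈ 2300 · 4.096000e-06 ≈ 0.0094.
Since α = 3/2 > 1, p = c/n^{3/2} = o(1/n) is below the triangle threshold p ~ 1/n. Asymptotically E[X] ~ (c³/6)·n^{3(1−α)} = (2³/6)·n^{-1.5} → 0, so by Markov's inequality G has no triangles w.h.p.

E[X] ≈ 0.0094; in regime p = Θ(1/n^{3/2}) E[X] tends to 0 (below the triangle threshold p ~ 1/n).


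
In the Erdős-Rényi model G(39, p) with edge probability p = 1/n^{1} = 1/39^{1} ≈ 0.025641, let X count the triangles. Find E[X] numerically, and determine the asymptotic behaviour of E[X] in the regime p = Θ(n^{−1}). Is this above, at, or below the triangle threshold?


Number of potential triangles: C(39, 3) = 9139.
Each occurs with probability p³ ≈ (0.025641)³ ≈ 1.68580050e-05.
By linearity: E[X] = C(39, 3)·p³ ≈ 9139 · 1.68580050e-05 ≈ 0.154065.
Here α = 1, so p = 1/n is exactly at the triangle threshold p ~ 1/n. Asymptotically E[X] → c³/6 = 1³/6 = 1/6 ≈ 0.166667, a bounded constant. In this regime the triangle count is asymptotically Poisson(c³/6).

E[X] ≈ 0.154065; in regime p = Θ(1/n^{1}) E[X] stays bounded (at the triangle threshold p ~ 1/n).


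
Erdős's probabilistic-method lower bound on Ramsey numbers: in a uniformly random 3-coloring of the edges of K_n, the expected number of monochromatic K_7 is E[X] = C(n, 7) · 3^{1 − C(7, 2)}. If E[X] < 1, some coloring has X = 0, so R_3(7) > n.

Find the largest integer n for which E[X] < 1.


We need C(n, 7) · 3^{1 − 21} < 1, i.e. C(n, 7) < 3^{21 − 1} = 3486784401.
Check values of n near the boundary:
  n = 76: C(76, 7) = 2186189400; 2186189400 < 3486784401? YES
  n = 77: C(77, 7) = 2404808340; 2404808340 < 3486784401? YES
  n = 78: C(78, 7) = 2641902120; 2641902120 < 3486784401? YES
  n = 79: C(79, 7) = 2898753715; 2898753715 < 3486784401? YES
  n = 80: C(80, 7) = 3176716400; 3176716400 < 3486784401? YES
  n = 81: C(81, 7) = 3477216600; 3477216600 < 3486784401? YES
  n = 82: C(82, 7) = 3801756816; 3801756816 < 3486784401? NO
  n = 83: C(83, 7) = 4151918628; 4151918628 < 3486784401? NO
  n = 84: C(84, 7) = 4529365776; 4529365776 < 3486784401? NO
The largest n with C(n, 7) < 3486784401 is n = 81 (where E[X] = 42928600/43046721 ≈ 0.9972560). Hence R_3(7) > 81, i.e. R_3(7) ≥ 82.

Largest n = 81; hence R_3(7) > 81.


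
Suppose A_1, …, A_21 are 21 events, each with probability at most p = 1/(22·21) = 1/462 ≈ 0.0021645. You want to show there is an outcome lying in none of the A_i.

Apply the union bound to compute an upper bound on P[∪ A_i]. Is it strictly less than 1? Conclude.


Union bound: P[∪_{i=1}^{21} A_i] ≤ Σ_i P[A_i] ≤ 21·p = 21·(1/462) = 1/22.
Numerically: 1/22 ≈ 0.0454545.
Is 1/22 < 1? YES.
Since P[∪ A_i] ≤ 1/22 < 1, the complement has P[∩ A_i^c] ≥ 1 − 1/22 = 21/22 > 0, so some outcome avoids every A_i.

21·p = 1/22 ≈ 0.0454545; existence CERTIFIED by the union bound.


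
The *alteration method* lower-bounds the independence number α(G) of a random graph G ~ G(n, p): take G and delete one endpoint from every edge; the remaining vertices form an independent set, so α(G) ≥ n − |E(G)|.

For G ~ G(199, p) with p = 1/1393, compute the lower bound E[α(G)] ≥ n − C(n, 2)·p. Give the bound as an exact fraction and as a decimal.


E[|E(G)|] = C(199, 2)·p = 19701 · (1/1393) = 99/7.
E[α(G)] ≥ n − E[|E(G)|] = 199 − 99/7 = 1294/7.
Numerically: ≈ 184.857.
(This is only a lower bound; the true E[α(G)] may be larger.)

E[α(G)] ≥ 1294/7 ≈ 184.857.


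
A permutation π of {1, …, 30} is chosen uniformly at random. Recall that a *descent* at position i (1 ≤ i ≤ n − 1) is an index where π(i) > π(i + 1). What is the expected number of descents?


Write X = Σ X_I over i = 1, …, 29, with X_I the indicator of one descent.
There are 29 indicators.
For each fixed i, the pair (π(i), π(i+1)) is a uniformly random ordered pair of distinct values from {1, …, 30}; by symmetry P[π(i) > π(i+1)] = 1/2.
By linearity: E[X] = 29 · (1/2) = (30 − 1) · (1/2) = 29/2 ≈ 14.50000.

E[X] = 29/2 = 14.50000.


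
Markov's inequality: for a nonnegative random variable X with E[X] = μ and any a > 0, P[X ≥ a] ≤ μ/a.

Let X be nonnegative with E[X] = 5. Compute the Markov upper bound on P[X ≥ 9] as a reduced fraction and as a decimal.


μ = E[X] = 5, a = 9.
Markov: P[X ≥ 9] ≤ μ/a = (5)/9 = 5/9.
Numerically: ≈ 0.556.
(Since a = 9 > μ = 5.000, the bound 5/9 is < 1 and informative.)

P[X ≥ 9] ≤ 5/9 ≈ 0.556.


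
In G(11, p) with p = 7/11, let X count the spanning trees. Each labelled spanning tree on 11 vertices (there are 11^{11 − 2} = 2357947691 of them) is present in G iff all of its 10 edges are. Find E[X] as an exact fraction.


K_11 has 11^{11 − 2} = 2357947691 labelled spanning trees.
For each such spanning tree H, let X_H = 1 if all 10 edges of H are present in G. Then P[X_H = 1] = p^{10} = (7/11)^{10} = 282475249/25937424601.
By linearity: E[X] = Σ_H E[X_H] = 2357947691 · p^{10} = 2357947691 · 282475249/25937424601 = 282475249/11.
Numerically: E[X] ≈ 2.568e+07.

E[X] = 2357947691 · (7/11)^{10} = 282475249/11 ≈ 2.568e+07.


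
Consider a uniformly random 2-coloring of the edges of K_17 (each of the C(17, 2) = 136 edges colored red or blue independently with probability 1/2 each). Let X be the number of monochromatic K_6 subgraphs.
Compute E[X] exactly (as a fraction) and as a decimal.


Let X = Σ_S X_S over the C(17, 6) = 12376 subsets S of size 6, where X_S = 1 if the K_6 on S is monochromatic.
For a fixed S, the K_6 on S has C(6, 2) = 15 edges. P[all 15 edges red] = (1/2)^15, and likewise for blue, so P[monochromatic] = 2·(1/2)^15 = 2^{1 − 15} = 1/16384.
By linearity of expectation: E[X] = C(17, 6) · 2^{1 − 15} = 12376 · 1/16384 = 1547/2048.
Numerically: E[X] ≈ 0.7554.

E[X] = C(17,6)·2^(1−C(6,2)) = 1547/2048 ≈ 0.7554.


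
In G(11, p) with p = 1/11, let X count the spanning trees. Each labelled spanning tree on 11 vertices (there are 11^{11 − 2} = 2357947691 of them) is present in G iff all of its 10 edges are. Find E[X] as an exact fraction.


K_11 has 11^{11 − 2} = 2357947691 labelled spanning trees.
For each such spanning tree H, let X_H = 1 if all 10 edges of H are present in G. Then P[X_H = 1] = p^{10} = (1/11)^{10} = 1/25937424601.
By linearity: E[X] = Σ_H E[X_H] = 2357947691 · p^{10} = 2357947691 · 1/25937424601 = 1/11.
Numerically: E[X] ≈ 0.090909.

E[X] = 2357947691 · (1/11)^{10} = 1/11 ≈ 0.090909.


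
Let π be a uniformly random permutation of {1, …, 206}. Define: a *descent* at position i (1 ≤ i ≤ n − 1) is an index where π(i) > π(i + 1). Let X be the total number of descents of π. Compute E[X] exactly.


Write X = Σ X_I over i = 1, …, 205, with X_I the indicator of one descent.
There are 205 indicators.
For each fixed i, the pair (π(i), π(i+1)) is a uniformly random ordered pair of distinct values from {1, …, 206}; by symmetry P[π(i) > π(i+1)] = 1/2.
By linearity: E[X] = 205 · (1/2) = (206 − 1) · (1/2) = 205/2 ≈ 102.50000.

E[X] = 205/2 = 102.50000.


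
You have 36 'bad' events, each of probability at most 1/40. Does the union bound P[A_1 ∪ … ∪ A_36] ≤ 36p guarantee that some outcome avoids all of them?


Union bound: P[∪_{i=1}^{36} A_i] ≤ Σ_i P[A_i] ≤ 36·p = 36·(1/40) = 9/10.
Numerically: 9/10 ≈ 0.90000.
Is 9/10 < 1? YES.
Since P[∪ A_i] ≤ 9/10 < 1, the complement has P[∩ A_i^c] ≥ 1 − 9/10 = 1/10 > 0, so some outcome avoids every A_i.

36·p = 9/10 ≈ 0.90000; existence CERTIFIED by the union bound.


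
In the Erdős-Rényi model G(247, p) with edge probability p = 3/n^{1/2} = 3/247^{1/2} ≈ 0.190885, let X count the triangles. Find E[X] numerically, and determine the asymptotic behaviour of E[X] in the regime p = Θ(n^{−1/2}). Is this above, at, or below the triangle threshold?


Number of potential triangles: C(247, 3) = 2481115.
Each occurs with probability p³ ≈ (0.190885)³ ≈ 6.95533951e-03.
By linearity: E[X] = C(247, 3)·p³ ≈ 2481115 · 6.95533951e-03 ≈ 17256.997199.
Since α = 1/2 < 1, p = c/n^{1/2} ≫ 1/n is above the triangle threshold p ~ 1/n. Asymptotically E[X] ~ (c³/6)·n^{3(1−α)} = (3³/6)·n^{1.5} → ∞; triangles are abundant w.h.p.

E[X] ≈ 17256.997199; in regime p = Θ(1/n^{1/2}) E[X] diverges (above the triangle threshold p ~ 1/n).


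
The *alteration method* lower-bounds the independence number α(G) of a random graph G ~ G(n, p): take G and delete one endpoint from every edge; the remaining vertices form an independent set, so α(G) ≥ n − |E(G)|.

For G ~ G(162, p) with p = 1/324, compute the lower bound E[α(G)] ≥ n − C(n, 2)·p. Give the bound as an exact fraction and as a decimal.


E[|E(G)|] = C(162, 2)·p = 13041 · (1/324) = 161/4.
E[α(G)] ≥ n − E[|E(G)|] = 162 − 161/4 = 487/4.
Numerically: ≈ 121.750.
(This is only a lower bound; the true E[α(G)] may be larger.)

E[α(G)] ≥ 487/4 ≈ 121.750.


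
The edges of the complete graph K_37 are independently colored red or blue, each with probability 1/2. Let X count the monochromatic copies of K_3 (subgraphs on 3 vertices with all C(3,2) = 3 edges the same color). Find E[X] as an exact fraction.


Let X = Σ_S X_S over the C(37, 3) = 7770 subsets S of size 3, where X_S = 1 if the K_3 on S is monochromatic.
For a fixed S, the K_3 on S has C(3, 2) = 3 edges. P[all 3 edges red] = (1/2)^3, and likewise for blue, so P[monochromatic] = 2·(1/2)^3 = 2^{1 − 3} = 1/4.
By linearity: E[X] = C(37, 3) · 2^{1 − 3} = 7770 · 1/4 = 3885/2.
Numerically: E[X] ≈ 1942.5000.

E[X] = C(37,3)·2^(1−C(3,2)) = 3885/2 ≈ 1942.5000.


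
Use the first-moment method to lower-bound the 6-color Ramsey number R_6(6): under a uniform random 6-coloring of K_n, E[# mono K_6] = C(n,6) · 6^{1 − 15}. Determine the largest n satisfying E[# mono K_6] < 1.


We need C(n, 6) · 6^{1 − 15} < 1, i.e. C(n, 6) < 6^{15 − 1} = 78364164096.
Check values of n near the boundary:
  n = 195: C(195, 6) = 70656049360; 70656049360 < 78364164096? YES
  n = 196: C(196, 6) = 72887293024; 72887293024 < 78364164096? YES
  n = 197: C(197, 6) = 75176946208; 75176946208 < 78364164096? YES
  n = 198: C(198, 6) = 77526225777; 77526225777 < 78364164096? YES
  n = 199: C(199, 6) = 79936367511; 79936367511 < 78364164096? NO
The largest n with C(n, 6) < 78364164096 is n = 198 (where E[X] = 25842075259/26121388032 ≈ 0.9893071). Hence R_6(6) > 198, i.e. R_6(6) ≥ 199.

Largest n = 198; hence R_6(6) > 198.


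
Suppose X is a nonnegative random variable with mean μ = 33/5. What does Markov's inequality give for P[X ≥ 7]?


μ = E[X] = 33/5, a = 7.
Markov: P[X ≥ 7] ≤ μ/a = (33/5)/7 = 33/35.
Numerically: ≈ 0.94286.
(Since a = 7 > μ = 6.60000, the bound 33/35 is < 1 and informative.)

P[X ≥ 7] ≤ 33/35 ≈ 0.94286.


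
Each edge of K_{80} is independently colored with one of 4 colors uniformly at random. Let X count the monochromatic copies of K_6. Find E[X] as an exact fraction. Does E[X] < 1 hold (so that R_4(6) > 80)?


E[X] = C(80, 6) · 4^{1 − 15} = 300500200 · 4^{−14} = 300500200/268435456.
As a reduced fraction: E[X] = 37562525/33554432 ≈ 1.1195.
Is E[X] < 1? NO.
Since E[X] ≥ 1, the first-moment bound is inconclusive at n = 80; it does NOT by itself certify R_4(6) > 80.

E[X] = 37562525/33554432 ≈ 1.1195; E[X] ≥ 1; first-moment method inconclusive here.


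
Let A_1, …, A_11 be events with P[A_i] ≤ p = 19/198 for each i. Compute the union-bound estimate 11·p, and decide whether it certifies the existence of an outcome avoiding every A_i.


Union bound: P[∪_{i=1}^{11} A_i] ≤ Σ_i P[A_i] ≤ 11·p = 11·(19/198) = 19/18.
Numerically: 19/18 ≈ 1.0556.
Is 19/18 < 1? NO.
Since the bound 19/18 is ≥ 1, the union bound is uninformative here; it does NOT by itself certify existence.

11·p = 19/18 ≈ 1.0556; existence NOT certified by the union bound.


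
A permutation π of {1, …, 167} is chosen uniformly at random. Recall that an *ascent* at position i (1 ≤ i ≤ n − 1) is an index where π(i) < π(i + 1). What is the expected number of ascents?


Write X = Σ X_I over i = 1, …, 166, with X_I the indicator of one ascent.
There are 166 indicators.
For each fixed i, the pair (π(i), π(i+1)) is a uniformly random ordered pair of distinct values from {1, …, 167}; by symmetry P[π(i) < π(i+1)] = 1/2.
By linearity: E[X] = 166 · (1/2) = (167 − 1) · (1/2) = 83 ≈ 83.000000.

E[X] = 83 = 83.000000.


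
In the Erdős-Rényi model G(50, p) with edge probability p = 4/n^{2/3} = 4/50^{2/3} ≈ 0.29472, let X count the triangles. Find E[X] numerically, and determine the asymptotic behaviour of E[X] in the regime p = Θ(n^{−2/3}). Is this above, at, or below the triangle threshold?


Number of potential triangles: C(50, 3) = 19600.
Each occurs with probability p³ ≈ (0.29472)³ ≈ 2.5600000e-02.
By linearity: E[X] = C(50, 3)·p³ ≈ 19600 · 2.5600000e-02 ≈ 501.76000.
Since α = 2/3 < 1, p = c/n^{2/3} ≫ 1/n is above the triangle threshold p ~ 1/n. Asymptotically E[X] ~ (c³/6)·n^{3(1−α)} = (4³/6)·n^{1} → ∞; triangles are abundant w.h.p.

E[X] ≈ 501.76000; in regime p = Θ(1/n^{2/3}) E[X] diverges (above the triangle threshold p ~ 1/n).


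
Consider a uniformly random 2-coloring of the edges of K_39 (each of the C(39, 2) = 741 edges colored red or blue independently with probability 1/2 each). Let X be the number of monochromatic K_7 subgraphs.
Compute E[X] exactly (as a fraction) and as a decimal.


Let X = Σ_S X_S over the C(39, 7) = 15380937 subsets S of size 7, where X_S = 1 if the K_7 on S is monochromatic.
For a fixed S, the K_7 on S has C(7, 2) = 21 edges. P[all 21 edges red] = (1/2)^21, and likewise for blue, so P[monochromatic] = 2·(1/2)^21 = 2^{1 − 21} = 1/1048576.
By linearity: E[X] = C(39, 7) · 2^{1 − 21} = 15380937 · 1/1048576 = 15380937/1048576.
Numerically: E[X] ≈ 14.668.

E[X] = C(39,7)·2^(1−C(7,2)) = 15380937/1048576 ≈ 14.668.


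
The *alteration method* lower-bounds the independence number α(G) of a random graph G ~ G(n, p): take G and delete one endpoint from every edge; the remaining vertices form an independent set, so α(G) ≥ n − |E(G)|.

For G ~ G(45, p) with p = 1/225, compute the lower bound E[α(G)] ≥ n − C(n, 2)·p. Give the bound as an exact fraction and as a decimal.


E[|E(G)|] = C(45, 2)·p = 990 · (1/225) = 22/5.
E[α(G)] ≥ n − E[|E(G)|] = 45 − 22/5 = 203/5.
Numerically: ≈ 40.6000.
(This is only a lower bound; the true E[α(G)] may be larger.)

E[α(G)] ≥ 203/5 ≈ 40.6000.


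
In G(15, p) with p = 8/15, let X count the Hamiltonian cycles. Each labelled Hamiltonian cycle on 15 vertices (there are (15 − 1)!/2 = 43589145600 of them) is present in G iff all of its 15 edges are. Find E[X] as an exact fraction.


K_15 has (15 − 1)!/2 = 43589145600 labelled Hamiltonian cycles.
For each such Hamiltonian cycle H, let X_H = 1 if all 15 edges of H are present in G. Then P[X_H = 1] = p^{15} = (8/15)^{15} = 35184372088832/437893890380859375.
Summing the indicators: E[X] = Σ_H E[X_H] = 43589145600 · p^{15} = 43589145600 · 35184372088832/437893890380859375 = 252453780711880523776/72081298828125.
Numerically: E[X] ≈ 3.5e+06.

E[X] = 43589145600 · (8/15)^{15} = 252453780711880523776/72081298828125 ≈ 3.5e+06.


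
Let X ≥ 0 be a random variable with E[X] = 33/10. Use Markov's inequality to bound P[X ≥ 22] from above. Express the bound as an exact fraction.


μ = E[X] = 33/10, a = 22.
Markov: P[X ≥ 22] ≤ μ/a = (33/10)/22 = 3/20.
Numerically: ≈ 0.15000.
(Since a = 22 > μ = 3.30000, the bound 3/20 is < 1 and informative.)

P[X ≥ 22] ≤ 3/20 ≈ 0.15000.


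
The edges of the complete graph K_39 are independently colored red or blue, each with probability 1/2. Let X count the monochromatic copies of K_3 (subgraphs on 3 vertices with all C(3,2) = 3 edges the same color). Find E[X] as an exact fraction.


Let X = Σ_S X_S over the C(39, 3) = 9139 subsets S of size 3, where X_S = 1 if the K_3 on S is monochromatic.
For a fixed S, the K_3 on S has C(3, 2) = 3 edges. P[all 3 edges red] = (1/2)^3, and likewise for blue, so P[monochromatic] = 2·(1/2)^3 = 2^{1 − 3} = 1/4.
By linearity of expectation: E[X] = C(39, 3) · 2^{1 − 3} = 9139 · 1/4 = 9139/4.
Numerically: E[X] ≈ 2284.75000.

E[X] = C(39,3)·2^(1−C(3,2)) = 9139/4 ≈ 2284.75000.


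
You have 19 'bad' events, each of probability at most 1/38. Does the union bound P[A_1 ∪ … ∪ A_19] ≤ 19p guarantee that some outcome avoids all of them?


Union bound: P[∪_{i=1}^{19} A_i] ≤ Σ_i P[A_i] ≤ 19·p = 19·(1/38) = 1/2.
Numerically: 1/2 ≈ 0.50000.
Is 1/2 < 1? YES.
Since P[∪ A_i] ≤ 1/2 < 1, the complement has P[∩ A_i^c] ≥ 1 − 1/2 = 1/2 > 0, so some outcome avoids every A_i.

19·p = 1/2 ≈ 0.50000; existence CERTIFIED by the union bound.


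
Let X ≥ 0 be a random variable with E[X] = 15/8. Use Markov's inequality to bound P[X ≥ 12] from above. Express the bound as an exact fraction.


μ = E[X] = 15/8, a = 12.
Markov: P[X ≥ 12] ≤ μ/a = (15/8)/12 = 5/32.
Numerically: ≈ 0.156250.
(Since a = 12 > μ = 1.875000, the bound 5/32 is < 1 and informative.)

P[X ≥ 12] ≤ 5/32 ≈ 0.156250.


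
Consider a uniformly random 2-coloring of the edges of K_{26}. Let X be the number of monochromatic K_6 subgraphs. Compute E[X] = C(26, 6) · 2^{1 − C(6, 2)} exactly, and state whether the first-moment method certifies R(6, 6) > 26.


E[X] = C(26, 6) · 2^{1 − 15} = 230230 · 2^{−14} = 230230/16384.
As a reduced fraction: E[X] = 115115/8192 ≈ 14.052124.
Is E[X] < 1? NO.
Since E[X] ≥ 1, the first-moment bound is inconclusive at n = 26; it does NOT by itself certify R(6, 6) > 26.

E[X] = 115115/8192 ≈ 14.052124; E[X] ≥ 1; first-moment method inconclusive here.


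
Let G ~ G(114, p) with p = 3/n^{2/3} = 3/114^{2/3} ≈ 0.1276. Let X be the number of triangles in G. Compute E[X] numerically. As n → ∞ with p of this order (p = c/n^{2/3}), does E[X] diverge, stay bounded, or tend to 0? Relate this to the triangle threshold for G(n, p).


Number of potential triangles: C(114, 3) = 240464.
Each occurs with probability p³ ≈ (0.1276)³ ≈ 2.0775623e-03.
By linearity: E[X] = C(114, 3)·p³ ≈ 240464 · 2.0775623e-03 ≈ 499.57895.
Since α = 2/3 < 1, p = c/n^{2/3} ≫ 1/n is above the triangle threshold p ~ 1/n. Asymptotically E[X] ~ (c³/6)·n^{3(1−α)} = (3³/6)·n^{1} → ∞; triangles are abundant w.h.p.

E[X] ≈ 499.57895; in regime p = Θ(1/n^{2/3}) E[X] diverges (above the triangle threshold p ~ 1/n).


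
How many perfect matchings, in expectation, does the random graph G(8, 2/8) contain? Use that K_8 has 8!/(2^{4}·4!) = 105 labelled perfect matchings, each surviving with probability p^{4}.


K_8 has 8!/(2^{4}·4!) = 105 labelled perfect matchings.
For each such perfect matching H, let X_H = 1 if all 4 edges of H are present in G. Then P[X_H = 1] = p^{4} = (1/4)^{4} = 1/256.
By linearity of expectation: E[X] = Σ_H E[X_H] = 105 · p^{4} = 105 · 1/256 = 105/256.
Numerically: E[X] ≈ 0.4102.

E[X] = 105 · (1/4)^{4} = 105/256 ≈ 0.4102.


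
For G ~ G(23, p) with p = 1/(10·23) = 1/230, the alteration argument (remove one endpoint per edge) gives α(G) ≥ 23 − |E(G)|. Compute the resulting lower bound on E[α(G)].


E[|E(G)|] = C(23, 2)·p = 253 · (1/230) = 11/10.
E[α(G)] ≥ n − E[|E(G)|] = 23 − 11/10 = 219/10.
Numerically: ≈ 21.9000.
(This is only a lower bound; the true E[α(G)] may be larger.)

E[α(G)] ≥ 219/10 ≈ 21.9000.


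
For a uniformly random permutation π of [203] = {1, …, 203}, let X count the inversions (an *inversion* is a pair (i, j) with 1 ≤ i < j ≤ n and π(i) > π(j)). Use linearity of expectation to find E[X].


Write X = Σ X_I over the C(203, 2) = 20503 pairs i < j, with X_I the indicator of one inversion.
There are 20503 indicators.
For each fixed pair i < j, the values π(i) and π(j) are two distinct elements of {1, …, 203} in uniformly random order; by symmetry P[π(i) > π(j)] = 1/2.
By linearity: E[X] = 20503 · (1/2) = C(203, 2) · (1/2) = 20503/2 = 20503/2 ≈ 10251.500.

E[X] = 20503/2 = 10251.500.


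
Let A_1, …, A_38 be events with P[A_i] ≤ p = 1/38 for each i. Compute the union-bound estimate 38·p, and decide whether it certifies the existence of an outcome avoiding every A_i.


Union bound: P[∪_{i=1}^{38} A_i] ≤ Σ_i P[A_i] ≤ 38·p = 38·(1/38) = 1.
Numerically: 1 ≈ 1.000000.
Is 1 < 1? NO.
Since the bound 1 is ≥ 1, the union bound is uninformative here; it does NOT by itself certify existence.

38·p = 1 ≈ 1.000000; existence NOT certified by the union bound.


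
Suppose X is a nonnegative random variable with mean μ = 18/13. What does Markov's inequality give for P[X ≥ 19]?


μ = E[X] = 18/13, a = 19.
Markov: P[X ≥ 19] ≤ μ/a = (18/13)/19 = 18/247.
Numerically: ≈ 0.073.
(Since a = 19 > μ = 1.385, the bound 18/247 is < 1 and informative.)

P[X ≥ 19] ≤ 18/247 ≈ 0.073.


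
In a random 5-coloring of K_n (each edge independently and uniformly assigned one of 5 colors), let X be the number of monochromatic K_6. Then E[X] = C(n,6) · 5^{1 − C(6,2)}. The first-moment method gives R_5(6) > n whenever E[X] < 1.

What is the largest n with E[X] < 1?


We need C(n, 6) · 5^{1 − 15} < 1, i.e. C(n, 6) < 5^{15 − 1} = 6103515625.
Check values of n near the boundary:
  n = 129: C(129, 6) = 5688177600; 5688177600 < 6103515625? YES
  n = 130: C(130, 6) = 5963412000; 5963412000 < 6103515625? YES
  n = 131: C(131, 6) = 6249655776; 6249655776 < 6103515625? NO
  n = 132: C(132, 6) = 6547258432; 6547258432 < 6103515625? NO
The largest n with C(n, 6) < 6103515625 is n = 130 (where E[X] = 47707296/48828125 ≈ 0.9770). Hence R_5(6) > 130, i.e. R_5(6) ≥ 131.

Largest n = 130; hence R_5(6) > 130.
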